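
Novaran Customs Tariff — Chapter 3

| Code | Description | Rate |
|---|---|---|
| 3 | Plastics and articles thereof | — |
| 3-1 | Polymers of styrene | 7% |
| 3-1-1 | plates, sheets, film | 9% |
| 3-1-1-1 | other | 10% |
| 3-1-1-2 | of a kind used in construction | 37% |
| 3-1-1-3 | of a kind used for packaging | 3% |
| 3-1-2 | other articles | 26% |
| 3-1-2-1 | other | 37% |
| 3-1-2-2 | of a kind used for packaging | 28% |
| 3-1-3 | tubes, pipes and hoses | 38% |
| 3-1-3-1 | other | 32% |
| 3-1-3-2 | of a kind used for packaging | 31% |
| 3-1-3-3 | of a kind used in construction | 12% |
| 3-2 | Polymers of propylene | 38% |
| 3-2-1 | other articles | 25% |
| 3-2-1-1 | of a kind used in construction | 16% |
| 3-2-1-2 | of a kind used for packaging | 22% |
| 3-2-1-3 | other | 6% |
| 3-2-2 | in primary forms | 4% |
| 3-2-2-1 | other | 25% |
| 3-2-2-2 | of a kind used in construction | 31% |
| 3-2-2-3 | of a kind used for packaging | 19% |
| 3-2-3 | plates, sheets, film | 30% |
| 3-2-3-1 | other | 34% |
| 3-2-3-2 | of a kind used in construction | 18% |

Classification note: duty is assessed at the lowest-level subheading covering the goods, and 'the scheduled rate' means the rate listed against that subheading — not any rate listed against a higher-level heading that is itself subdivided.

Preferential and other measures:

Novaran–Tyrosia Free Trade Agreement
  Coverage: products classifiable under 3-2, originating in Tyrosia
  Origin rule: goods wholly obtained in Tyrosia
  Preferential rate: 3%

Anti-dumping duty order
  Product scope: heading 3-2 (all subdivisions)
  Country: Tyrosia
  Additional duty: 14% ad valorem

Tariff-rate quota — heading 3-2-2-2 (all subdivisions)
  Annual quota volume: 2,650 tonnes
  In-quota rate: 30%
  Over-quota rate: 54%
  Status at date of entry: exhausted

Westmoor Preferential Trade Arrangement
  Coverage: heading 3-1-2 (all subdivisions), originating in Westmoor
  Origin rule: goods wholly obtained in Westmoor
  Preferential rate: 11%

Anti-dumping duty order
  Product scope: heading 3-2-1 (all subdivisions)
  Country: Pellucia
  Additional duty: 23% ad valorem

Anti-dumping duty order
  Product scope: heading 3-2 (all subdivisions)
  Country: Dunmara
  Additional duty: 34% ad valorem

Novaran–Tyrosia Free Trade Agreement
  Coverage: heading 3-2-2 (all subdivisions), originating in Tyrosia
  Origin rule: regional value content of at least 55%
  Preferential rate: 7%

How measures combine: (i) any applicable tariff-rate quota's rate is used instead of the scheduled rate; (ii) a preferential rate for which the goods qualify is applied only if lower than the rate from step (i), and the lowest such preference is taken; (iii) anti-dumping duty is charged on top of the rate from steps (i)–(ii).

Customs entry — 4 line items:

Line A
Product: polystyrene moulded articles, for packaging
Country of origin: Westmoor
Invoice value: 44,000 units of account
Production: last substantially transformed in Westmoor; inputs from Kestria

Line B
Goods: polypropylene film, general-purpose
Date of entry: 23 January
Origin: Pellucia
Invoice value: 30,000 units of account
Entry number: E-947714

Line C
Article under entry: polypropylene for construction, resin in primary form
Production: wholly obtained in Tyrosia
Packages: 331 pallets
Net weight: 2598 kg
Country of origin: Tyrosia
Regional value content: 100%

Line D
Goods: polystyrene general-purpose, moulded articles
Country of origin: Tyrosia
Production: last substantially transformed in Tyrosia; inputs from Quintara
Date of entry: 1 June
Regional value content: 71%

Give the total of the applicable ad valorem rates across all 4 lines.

Line A: polystyrene → 3-1; moulded articles → 3-1-2; for packaging → 3-1-2-2. Scheduled 28%. Westmoor agreement on 3-1-2: not wholly obtained. → 28%.
Line B: polypropylene → 3-2; film → 3-2-3; general-purpose → 3-2-3-1. Scheduled 34%. No special measure applies. → 34%.
Line C: polypropylene → 3-2; resin in primary form → 3-2-2; for construction → 3-2-2-2. Scheduled 31%. quota on 3-2-2-2 exhausted → over-quota 54%; Tyrosia agreement on 3-2: wholly obtained → 3% available; Tyrosia agreement on 3-2-2: RVC ≥ 55% → 7% available; preferential 3%; anti-dumping (Tyrosia, 3-2): +14%; total 3% + 14% = 17%. → 17%.
Line D: polystyrene → 3-1; moulded articles → 3-1-2; general-purpose → 3-1-2-1. Scheduled 37%. Tyrosia agreement on 3-2: 3-1-2-1 not covered; Tyrosia agreement on 3-2-2: 3-1-2-1 not covered. → 37%.
Sum: 28% + 34% + 17% + 37% = 116%.

116%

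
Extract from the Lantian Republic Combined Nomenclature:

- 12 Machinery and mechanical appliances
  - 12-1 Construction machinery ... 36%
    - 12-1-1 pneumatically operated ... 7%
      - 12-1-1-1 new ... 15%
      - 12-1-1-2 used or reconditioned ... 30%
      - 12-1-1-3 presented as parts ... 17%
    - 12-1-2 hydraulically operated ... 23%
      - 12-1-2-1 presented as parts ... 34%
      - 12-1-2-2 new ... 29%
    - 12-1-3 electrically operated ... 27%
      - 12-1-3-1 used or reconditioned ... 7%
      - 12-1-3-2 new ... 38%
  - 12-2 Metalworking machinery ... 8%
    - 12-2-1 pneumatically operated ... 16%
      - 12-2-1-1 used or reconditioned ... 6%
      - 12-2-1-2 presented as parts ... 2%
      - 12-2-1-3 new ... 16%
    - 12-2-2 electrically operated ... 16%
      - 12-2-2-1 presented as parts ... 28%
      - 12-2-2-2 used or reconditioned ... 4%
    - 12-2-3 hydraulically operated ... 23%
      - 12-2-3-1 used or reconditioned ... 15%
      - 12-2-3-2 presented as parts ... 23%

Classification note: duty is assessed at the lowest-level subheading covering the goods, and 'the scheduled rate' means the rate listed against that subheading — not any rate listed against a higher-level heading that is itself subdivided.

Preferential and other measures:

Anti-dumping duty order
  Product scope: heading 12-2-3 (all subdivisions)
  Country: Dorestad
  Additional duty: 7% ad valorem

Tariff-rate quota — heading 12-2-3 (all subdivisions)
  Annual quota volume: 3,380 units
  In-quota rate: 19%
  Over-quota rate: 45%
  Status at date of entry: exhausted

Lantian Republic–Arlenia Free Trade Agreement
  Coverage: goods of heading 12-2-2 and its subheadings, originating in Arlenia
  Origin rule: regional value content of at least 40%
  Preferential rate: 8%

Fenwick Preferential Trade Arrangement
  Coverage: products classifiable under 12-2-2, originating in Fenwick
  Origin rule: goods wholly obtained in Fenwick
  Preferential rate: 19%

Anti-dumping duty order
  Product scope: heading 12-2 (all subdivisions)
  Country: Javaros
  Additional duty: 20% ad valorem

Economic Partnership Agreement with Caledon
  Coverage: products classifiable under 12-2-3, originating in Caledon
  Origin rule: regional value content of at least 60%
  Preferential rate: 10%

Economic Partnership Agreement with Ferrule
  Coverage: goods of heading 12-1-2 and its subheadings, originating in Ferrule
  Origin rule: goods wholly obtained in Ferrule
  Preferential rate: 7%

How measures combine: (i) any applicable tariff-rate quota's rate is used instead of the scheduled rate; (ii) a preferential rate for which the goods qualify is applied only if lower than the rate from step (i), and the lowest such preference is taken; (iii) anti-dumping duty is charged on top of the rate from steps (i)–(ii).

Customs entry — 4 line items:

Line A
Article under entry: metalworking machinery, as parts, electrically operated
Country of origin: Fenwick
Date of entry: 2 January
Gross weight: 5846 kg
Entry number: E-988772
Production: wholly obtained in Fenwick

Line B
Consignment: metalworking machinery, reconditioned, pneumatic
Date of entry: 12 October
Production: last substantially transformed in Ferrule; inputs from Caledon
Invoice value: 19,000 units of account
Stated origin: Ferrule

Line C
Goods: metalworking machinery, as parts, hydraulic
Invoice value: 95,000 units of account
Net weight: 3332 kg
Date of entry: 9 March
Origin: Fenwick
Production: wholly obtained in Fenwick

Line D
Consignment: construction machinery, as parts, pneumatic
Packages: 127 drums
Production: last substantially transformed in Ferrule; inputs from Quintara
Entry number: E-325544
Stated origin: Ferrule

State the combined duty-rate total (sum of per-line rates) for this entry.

Line A: metalworking → 12-2; electrically operated → 12-2-2; as parts → 12-2-2-1. Scheduled 28%. Fenwick agreement on 12-2-2: wholly obtained → 19% available; preferential 19%. → 19%.
Line B: metalworking → 12-2; pneumatic → 12-2-1; reconditioned → 12-2-1-1. Scheduled 6%. Ferrule agreement on 12-1-2: 12-2-1-1 not covered. → 6%.
Line C: metalworking → 12-2; hydraulic → 12-2-3; as parts → 12-2-3-2. Scheduled 23%. quota on 12-2-3 exhausted → over-quota 45%; Fenwick agreement on 12-2-2: 12-2-3-2 not covered. → 45%.
Line D: construction → 12-1; pneumatic → 12-1-1; as parts → 12-1-1-3. Scheduled 17%. Ferrule agreement on 12-1-2: 12-1-1-3 not covered. → 17%.
Sum: 19% + 6% + 45% + 17% = 87%.

87%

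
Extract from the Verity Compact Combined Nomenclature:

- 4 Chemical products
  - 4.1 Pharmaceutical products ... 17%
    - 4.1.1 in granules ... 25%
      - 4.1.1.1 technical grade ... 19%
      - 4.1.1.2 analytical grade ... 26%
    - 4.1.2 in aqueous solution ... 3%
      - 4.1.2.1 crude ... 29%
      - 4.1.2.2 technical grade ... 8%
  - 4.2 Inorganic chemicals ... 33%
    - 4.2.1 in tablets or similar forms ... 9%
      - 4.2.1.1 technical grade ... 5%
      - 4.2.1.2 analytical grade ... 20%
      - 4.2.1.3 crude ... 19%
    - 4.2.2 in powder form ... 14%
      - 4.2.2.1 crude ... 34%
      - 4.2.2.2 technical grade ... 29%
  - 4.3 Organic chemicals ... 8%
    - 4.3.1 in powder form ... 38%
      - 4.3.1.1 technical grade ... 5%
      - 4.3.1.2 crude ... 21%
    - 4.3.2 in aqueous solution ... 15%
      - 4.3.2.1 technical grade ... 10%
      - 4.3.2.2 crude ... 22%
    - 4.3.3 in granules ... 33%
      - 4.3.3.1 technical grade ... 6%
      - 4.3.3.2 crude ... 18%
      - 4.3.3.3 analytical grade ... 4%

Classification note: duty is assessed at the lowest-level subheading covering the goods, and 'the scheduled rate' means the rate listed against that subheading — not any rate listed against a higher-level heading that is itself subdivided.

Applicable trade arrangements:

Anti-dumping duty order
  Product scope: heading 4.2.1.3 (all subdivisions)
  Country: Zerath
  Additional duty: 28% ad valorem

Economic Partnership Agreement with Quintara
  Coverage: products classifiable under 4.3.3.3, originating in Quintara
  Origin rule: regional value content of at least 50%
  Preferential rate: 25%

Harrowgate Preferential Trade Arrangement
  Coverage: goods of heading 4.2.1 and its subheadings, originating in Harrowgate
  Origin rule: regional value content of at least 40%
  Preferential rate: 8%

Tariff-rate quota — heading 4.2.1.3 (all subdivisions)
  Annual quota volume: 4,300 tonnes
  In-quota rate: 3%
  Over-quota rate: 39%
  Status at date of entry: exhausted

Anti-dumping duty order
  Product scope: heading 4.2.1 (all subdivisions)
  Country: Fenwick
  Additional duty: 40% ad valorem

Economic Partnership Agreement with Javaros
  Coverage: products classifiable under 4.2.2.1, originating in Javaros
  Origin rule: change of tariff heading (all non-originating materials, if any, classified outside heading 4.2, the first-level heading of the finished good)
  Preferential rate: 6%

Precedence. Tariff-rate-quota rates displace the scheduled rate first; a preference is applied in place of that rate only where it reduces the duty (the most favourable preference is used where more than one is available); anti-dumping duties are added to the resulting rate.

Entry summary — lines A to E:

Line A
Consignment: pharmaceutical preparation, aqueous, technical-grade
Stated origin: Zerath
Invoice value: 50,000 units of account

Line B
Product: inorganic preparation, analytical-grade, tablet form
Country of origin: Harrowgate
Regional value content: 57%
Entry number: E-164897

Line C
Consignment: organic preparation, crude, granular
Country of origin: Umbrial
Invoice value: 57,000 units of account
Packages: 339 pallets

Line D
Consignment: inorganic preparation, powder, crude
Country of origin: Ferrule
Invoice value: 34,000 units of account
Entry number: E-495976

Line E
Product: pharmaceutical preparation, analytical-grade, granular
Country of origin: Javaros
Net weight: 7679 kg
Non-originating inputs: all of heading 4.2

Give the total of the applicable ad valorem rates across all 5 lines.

94%

Line A: pharmaceutical → 4.1; aqueous → 4.1.2; technical-grade → 4.1.2.2. Scheduled 8%. No special measure applies. → 8%.
Line B: inorganic → 4.2; tablet form → 4.2.1; analytical-grade → 4.2.1.2. Scheduled 20%. Harrowgate agreement on 4.2.1: RVC ≥ 40% → 8% available; preferential 8%. → 8%.
Line C: organic → 4.3; granular → 4.3.3; crude → 4.3.3.2. Scheduled 18%. No special measure applies. → 18%.
Line D: inorganic → 4.2; powder → 4.2.2; crude → 4.2.2.1. Scheduled 34%. No special measure applies. → 34%.
Line E: pharmaceutical → 4.1; granular → 4.1.1; analytical-grade → 4.1.1.2. Scheduled 26%. Javaros agreement on 4.2.2.1: 4.1.1.2 not covered. → 26%.
Sum: 8% + 8% + 18% + 34% + 26% = 94%.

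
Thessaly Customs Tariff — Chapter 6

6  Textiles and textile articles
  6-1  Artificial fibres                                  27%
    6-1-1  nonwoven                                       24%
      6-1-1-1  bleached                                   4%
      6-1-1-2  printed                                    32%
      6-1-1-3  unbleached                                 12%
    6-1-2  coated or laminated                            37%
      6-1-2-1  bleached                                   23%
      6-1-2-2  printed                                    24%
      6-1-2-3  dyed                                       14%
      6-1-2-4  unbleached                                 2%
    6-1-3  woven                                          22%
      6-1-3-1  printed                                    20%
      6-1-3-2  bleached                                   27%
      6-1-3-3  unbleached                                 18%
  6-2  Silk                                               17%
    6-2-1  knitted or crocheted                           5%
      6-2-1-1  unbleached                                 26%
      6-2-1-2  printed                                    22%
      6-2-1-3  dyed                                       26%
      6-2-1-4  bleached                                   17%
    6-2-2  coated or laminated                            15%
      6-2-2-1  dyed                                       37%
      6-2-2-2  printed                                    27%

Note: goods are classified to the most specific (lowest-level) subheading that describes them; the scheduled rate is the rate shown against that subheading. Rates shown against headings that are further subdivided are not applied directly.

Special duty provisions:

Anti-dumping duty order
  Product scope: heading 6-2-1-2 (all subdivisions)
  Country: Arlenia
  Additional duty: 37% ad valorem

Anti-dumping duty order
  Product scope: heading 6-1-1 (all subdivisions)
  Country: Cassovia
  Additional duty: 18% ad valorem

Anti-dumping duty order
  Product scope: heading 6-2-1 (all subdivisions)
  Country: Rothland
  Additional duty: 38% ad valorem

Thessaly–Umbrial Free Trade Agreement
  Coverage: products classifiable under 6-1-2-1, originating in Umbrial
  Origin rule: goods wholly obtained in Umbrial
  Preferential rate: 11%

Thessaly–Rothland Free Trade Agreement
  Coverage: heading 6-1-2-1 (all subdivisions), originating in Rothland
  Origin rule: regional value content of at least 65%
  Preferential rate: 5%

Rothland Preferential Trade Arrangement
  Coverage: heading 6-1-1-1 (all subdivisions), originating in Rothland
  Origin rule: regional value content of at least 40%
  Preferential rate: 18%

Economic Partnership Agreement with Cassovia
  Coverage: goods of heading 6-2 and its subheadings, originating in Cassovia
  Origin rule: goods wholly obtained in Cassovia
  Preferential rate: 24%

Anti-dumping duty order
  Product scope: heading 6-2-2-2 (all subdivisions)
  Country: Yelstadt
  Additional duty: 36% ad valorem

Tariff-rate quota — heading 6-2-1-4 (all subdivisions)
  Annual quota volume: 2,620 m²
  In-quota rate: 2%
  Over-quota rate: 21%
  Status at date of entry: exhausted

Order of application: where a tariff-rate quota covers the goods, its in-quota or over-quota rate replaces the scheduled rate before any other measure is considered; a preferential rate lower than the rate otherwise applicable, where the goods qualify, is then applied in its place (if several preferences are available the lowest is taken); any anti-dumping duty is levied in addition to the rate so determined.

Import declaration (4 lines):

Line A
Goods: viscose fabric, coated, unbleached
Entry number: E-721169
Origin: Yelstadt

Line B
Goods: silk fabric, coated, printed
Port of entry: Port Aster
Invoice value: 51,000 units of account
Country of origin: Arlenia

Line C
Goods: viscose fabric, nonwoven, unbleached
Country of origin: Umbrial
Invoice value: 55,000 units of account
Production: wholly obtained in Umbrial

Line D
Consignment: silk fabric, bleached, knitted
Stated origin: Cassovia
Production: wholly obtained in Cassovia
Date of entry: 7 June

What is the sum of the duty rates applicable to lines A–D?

Line A: viscose → 6-1; coated → 6-1-2; unbleached → 6-1-2-4. Scheduled 2%. No special measure applies. → 2%.
Line B: silk → 6-2; coated → 6-2-2; printed → 6-2-2-2. Scheduled 27%. No special measure applies. → 27%.
Line C: viscose → 6-1; nonwoven → 6-1-1; unbleached → 6-1-1-3. Scheduled 12%. Umbrial agreement on 6-1-2-1: 6-1-1-3 not covered. → 12%.
Line D: silk → 6-2; knitted → 6-2-1; bleached → 6-2-1-4. Scheduled 17%. quota on 6-2-1-4 exhausted → over-quota 21%; Cassovia agreement on 6-2: wholly obtained → 24% available; preference 24% not lower than 21% → no reduction. → 21%.
Sum: 2% + 27% + 12% + 21% = 62%.

62%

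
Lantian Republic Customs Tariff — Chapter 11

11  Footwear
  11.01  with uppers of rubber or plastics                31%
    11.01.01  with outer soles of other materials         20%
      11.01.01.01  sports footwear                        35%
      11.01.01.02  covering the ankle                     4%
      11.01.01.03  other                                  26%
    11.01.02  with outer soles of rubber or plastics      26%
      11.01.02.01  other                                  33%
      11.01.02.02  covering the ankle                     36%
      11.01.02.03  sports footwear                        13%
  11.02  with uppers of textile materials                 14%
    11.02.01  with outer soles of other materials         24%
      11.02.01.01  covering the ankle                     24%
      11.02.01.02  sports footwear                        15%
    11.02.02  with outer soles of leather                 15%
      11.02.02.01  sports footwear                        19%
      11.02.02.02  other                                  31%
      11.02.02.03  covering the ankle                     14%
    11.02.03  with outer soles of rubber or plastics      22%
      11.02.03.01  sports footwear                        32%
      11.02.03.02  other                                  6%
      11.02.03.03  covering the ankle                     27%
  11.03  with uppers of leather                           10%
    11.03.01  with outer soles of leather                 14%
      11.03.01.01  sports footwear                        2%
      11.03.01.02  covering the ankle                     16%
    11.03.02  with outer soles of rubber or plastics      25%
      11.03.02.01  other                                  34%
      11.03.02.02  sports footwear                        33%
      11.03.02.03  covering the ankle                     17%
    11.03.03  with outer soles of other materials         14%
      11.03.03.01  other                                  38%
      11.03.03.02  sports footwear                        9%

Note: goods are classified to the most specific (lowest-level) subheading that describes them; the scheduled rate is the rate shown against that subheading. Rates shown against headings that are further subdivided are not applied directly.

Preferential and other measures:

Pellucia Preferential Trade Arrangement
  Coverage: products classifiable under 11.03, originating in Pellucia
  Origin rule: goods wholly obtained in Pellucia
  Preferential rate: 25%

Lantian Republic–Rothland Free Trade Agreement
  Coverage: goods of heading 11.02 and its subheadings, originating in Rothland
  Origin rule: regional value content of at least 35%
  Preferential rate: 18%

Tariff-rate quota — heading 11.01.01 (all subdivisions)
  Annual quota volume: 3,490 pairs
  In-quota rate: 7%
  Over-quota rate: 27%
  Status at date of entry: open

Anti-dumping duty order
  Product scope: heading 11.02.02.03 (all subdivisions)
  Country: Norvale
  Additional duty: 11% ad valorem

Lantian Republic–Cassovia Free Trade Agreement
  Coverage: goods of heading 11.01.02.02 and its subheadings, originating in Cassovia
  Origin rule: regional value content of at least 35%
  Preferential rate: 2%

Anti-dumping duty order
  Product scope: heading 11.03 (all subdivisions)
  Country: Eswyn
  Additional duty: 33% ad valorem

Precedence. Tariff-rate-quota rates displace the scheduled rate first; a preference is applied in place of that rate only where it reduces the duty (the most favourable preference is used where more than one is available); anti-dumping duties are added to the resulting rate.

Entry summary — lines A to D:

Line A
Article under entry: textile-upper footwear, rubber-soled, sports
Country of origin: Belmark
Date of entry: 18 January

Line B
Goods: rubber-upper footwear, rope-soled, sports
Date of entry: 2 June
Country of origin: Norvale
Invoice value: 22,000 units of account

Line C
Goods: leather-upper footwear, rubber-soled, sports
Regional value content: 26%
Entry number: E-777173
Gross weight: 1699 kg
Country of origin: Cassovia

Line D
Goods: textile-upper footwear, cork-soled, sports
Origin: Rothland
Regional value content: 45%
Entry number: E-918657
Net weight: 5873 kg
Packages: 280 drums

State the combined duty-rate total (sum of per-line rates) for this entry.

87%

Line A: textile-upper → 11.02; rubber-soled → 11.02.03; sports → 11.02.03.01. Scheduled 32%. No special measure applies. → 32%.
Line B: rubber-upper → 11.01; rope-soled → 11.01.01; sports → 11.01.01.01. Scheduled 35%. quota on 11.01.01 open → in-quota 7%. → 7%.
Line C: leather-upper → 11.03; rubber-soled → 11.03.02; sports → 11.03.02.02. Scheduled 33%. Cassovia agreement on 11.01.02.02: 11.03.02.02 not covered. → 33%.
Line D: textile-upper → 11.02; cork-soled → 11.02.01; sports → 11.02.01.02. Scheduled 15%. Rothland agreement on 11.02: RVC ≥ 35% → 18% available; preference 18% not lower than 15% → no reduction. → 15%.
Sum: 32% + 7% + 33% + 15% = 87%.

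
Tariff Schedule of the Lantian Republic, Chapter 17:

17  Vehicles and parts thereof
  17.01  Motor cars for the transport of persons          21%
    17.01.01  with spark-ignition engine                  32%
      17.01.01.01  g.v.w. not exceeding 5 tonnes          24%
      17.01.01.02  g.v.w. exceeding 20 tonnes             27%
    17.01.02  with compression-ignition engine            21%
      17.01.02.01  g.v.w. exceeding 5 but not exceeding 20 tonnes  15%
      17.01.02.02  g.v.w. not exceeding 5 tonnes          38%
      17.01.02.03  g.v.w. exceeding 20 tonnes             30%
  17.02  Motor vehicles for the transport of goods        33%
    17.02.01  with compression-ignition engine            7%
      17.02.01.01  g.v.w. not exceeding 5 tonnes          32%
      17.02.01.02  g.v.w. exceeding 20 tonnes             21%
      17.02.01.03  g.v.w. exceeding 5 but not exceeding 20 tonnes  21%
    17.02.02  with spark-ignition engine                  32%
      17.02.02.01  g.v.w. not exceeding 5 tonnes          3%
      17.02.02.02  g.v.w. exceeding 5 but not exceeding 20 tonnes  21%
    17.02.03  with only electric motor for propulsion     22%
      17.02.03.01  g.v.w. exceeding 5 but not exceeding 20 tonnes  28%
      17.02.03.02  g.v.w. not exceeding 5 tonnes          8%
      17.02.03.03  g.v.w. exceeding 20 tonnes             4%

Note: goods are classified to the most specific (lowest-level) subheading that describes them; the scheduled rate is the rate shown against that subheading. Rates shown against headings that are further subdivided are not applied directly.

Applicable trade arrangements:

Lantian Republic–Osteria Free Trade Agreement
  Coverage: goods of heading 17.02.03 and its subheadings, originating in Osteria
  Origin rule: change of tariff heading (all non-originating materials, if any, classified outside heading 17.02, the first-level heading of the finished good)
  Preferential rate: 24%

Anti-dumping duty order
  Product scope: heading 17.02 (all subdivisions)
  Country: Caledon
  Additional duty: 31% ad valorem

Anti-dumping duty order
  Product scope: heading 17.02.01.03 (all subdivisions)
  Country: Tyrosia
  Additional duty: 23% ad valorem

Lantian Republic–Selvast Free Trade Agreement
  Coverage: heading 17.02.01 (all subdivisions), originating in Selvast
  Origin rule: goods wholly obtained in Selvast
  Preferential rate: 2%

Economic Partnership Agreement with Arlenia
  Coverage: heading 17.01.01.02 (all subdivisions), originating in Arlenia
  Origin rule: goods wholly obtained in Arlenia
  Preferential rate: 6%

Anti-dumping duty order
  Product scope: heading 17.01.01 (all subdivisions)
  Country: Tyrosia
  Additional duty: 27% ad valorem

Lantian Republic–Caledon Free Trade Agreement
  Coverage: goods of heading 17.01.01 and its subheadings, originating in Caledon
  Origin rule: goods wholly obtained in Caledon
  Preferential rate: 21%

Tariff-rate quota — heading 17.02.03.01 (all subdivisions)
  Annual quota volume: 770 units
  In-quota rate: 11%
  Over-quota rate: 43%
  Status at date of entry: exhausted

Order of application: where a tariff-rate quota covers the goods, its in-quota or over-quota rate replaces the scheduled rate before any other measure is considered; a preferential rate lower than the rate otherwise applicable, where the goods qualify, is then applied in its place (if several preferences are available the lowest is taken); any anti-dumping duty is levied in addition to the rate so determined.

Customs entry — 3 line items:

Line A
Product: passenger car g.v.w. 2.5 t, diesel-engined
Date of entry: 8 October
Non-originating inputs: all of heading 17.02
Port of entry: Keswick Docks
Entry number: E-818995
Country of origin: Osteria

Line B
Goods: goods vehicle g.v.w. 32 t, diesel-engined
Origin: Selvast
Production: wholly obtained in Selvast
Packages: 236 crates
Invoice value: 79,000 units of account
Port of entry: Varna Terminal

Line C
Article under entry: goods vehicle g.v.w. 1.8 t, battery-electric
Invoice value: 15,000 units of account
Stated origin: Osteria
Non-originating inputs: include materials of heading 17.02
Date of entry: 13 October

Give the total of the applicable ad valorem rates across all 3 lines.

48%

Line A: passenger car → 17.01; diesel-engined → 17.01.02; g.v.w. 2.5 t → 17.01.02.02. Scheduled 38%. Osteria agreement on 17.02.03: 17.01.02.02 not covered. → 38%.
Line B: goods vehicle → 17.02; diesel-engined → 17.02.01; g.v.w. 32 t → 17.02.01.02. Scheduled 21%. Selvast agreement on 17.02.01: wholly obtained → 2% available; preferential 2%. → 2%.
Line C: goods vehicle → 17.02; battery-electric → 17.02.03; g.v.w. 1.8 t → 17.02.03.02. Scheduled 8%. Osteria agreement on 17.02.03: CTH not met. → 8%.
Sum: 38% + 2% + 8% = 48%.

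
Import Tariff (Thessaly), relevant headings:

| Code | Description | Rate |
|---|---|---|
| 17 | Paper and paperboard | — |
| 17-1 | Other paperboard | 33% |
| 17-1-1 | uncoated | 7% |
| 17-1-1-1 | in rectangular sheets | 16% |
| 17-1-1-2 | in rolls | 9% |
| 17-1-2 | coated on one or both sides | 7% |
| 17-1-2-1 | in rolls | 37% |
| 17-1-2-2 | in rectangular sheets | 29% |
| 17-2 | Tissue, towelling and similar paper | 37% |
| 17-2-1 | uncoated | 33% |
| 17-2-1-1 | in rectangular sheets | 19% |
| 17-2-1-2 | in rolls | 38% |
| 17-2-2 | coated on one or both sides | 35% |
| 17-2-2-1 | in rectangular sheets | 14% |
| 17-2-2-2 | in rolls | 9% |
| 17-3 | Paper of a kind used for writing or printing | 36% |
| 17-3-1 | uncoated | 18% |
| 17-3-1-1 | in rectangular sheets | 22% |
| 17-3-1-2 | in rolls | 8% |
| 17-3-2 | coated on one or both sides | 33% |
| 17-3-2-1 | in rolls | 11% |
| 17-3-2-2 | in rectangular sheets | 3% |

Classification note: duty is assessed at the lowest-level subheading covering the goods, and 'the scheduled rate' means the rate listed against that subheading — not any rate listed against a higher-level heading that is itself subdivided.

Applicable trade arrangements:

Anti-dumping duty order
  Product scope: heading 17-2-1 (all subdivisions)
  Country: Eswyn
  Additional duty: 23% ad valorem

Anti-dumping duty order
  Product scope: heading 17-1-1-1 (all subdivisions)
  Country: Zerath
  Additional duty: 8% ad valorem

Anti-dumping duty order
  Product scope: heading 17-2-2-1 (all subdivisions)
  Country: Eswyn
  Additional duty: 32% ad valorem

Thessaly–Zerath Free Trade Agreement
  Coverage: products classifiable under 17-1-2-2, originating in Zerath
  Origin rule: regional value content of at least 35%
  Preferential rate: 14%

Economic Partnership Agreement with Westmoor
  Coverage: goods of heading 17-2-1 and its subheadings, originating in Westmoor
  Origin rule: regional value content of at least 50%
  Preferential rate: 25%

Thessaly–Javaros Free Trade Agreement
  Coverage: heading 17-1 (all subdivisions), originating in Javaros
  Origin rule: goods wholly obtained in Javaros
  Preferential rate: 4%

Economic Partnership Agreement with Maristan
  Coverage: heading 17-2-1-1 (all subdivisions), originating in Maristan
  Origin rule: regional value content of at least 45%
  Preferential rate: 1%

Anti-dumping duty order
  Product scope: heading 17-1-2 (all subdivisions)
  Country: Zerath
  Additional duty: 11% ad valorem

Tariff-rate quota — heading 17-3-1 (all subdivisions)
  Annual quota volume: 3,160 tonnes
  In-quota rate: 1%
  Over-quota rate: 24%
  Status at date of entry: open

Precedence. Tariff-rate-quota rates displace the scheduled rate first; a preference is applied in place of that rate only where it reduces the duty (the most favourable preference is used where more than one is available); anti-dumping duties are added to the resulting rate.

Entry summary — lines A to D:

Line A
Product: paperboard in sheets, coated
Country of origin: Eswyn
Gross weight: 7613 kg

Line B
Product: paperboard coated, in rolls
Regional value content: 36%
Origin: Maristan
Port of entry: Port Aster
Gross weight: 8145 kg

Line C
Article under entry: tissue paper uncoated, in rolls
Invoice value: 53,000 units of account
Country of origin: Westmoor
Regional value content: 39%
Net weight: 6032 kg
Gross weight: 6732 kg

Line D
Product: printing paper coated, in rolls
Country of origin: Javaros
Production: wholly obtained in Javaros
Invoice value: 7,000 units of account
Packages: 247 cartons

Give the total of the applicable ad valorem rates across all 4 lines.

Line A: paperboard → 17-1; coated → 17-1-2; in sheets → 17-1-2-2. Scheduled 29%. No special measure applies. → 29%.
Line B: paperboard → 17-1; coated → 17-1-2; in rolls → 17-1-2-1. Scheduled 37%. Maristan agreement on 17-2-1-1: 17-1-2-1 not covered. → 37%.
Line C: tissue paper → 17-2; uncoated → 17-2-1; in rolls → 17-2-1-2. Scheduled 38%. Westmoor agreement on 17-2-1: RVC < 50%. → 38%.
Line D: printing paper → 17-3; coated → 17-3-2; in rolls → 17-3-2-1. Scheduled 11%. Javaros agreement on 17-1: 17-3-2-1 not covered. → 11%.
Sum: 29% + 37% + 38% + 11% = 115%.

115%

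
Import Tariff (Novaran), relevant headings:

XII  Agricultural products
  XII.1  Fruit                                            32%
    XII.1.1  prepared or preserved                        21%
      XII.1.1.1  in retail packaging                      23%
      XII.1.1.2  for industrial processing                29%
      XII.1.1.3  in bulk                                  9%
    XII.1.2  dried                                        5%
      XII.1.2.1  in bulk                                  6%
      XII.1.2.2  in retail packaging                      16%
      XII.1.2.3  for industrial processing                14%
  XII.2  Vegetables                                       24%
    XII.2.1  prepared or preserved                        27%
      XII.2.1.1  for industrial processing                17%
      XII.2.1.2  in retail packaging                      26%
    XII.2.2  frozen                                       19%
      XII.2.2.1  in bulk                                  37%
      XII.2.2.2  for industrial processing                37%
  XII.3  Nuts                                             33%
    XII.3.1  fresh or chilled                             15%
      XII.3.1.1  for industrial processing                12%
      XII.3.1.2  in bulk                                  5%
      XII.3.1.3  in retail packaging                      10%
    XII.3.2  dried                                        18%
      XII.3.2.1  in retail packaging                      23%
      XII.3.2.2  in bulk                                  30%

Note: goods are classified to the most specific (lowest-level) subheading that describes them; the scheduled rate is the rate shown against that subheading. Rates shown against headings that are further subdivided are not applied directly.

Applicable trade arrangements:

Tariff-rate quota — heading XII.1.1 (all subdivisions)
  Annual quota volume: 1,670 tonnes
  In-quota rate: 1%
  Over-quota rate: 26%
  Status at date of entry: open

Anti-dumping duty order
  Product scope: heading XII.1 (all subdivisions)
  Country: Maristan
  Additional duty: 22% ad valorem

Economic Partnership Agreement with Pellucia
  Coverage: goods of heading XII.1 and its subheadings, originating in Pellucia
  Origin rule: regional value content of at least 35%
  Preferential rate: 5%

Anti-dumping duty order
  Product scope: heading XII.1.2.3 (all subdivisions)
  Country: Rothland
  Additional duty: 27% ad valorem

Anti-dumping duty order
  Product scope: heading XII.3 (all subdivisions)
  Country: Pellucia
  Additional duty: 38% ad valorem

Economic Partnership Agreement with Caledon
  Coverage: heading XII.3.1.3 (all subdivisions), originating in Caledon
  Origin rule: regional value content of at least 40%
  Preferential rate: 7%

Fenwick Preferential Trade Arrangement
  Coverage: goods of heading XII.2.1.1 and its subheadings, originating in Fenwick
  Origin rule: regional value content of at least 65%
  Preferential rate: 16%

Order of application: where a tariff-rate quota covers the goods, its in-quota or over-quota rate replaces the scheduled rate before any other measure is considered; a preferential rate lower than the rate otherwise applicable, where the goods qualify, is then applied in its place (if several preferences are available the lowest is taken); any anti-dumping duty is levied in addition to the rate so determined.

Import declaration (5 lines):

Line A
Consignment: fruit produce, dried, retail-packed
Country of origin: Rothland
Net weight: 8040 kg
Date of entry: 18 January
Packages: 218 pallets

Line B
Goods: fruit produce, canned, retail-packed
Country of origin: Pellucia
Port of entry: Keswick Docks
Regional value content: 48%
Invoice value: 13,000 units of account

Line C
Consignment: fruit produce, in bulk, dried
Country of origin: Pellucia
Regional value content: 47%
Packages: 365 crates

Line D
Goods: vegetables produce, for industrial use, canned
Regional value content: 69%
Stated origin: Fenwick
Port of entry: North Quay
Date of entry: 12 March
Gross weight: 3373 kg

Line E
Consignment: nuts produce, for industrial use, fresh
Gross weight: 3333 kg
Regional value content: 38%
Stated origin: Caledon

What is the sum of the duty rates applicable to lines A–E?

Line A: fruit → XII.1; dried → XII.1.2; retail-packed → XII.1.2.2. Scheduled 16%. No special measure applies. → 16%.
Line B: fruit → XII.1; canned → XII.1.1; retail-packed → XII.1.1.1. Scheduled 23%. quota on XII.1.1 open → in-quota 1%; Pellucia agreement on XII.1: RVC ≥ 35% → 5% available; preference 5% not lower than 1% → no reduction. → 1%.
Line C: fruit → XII.1; dried → XII.1.2; in bulk → XII.1.2.1. Scheduled 6%. Pellucia agreement on XII.1: RVC ≥ 35% → 5% available; preferential 5%. → 5%.
Line D: vegetables → XII.2; canned → XII.2.1; for industrial use → XII.2.1.1. Scheduled 17%. Fenwick agreement on XII.2.1.1: RVC ≥ 65% → 16% available; preferential 16%. → 16%.
Line E: nuts → XII.3; fresh → XII.3.1; for industrial use → XII.3.1.1. Scheduled 12%. Caledon agreement on XII.3.1.3: XII.3.1.1 not covered. → 12%.
Sum: 16% + 1% + 5% + 16% + 12% = 50%.

50%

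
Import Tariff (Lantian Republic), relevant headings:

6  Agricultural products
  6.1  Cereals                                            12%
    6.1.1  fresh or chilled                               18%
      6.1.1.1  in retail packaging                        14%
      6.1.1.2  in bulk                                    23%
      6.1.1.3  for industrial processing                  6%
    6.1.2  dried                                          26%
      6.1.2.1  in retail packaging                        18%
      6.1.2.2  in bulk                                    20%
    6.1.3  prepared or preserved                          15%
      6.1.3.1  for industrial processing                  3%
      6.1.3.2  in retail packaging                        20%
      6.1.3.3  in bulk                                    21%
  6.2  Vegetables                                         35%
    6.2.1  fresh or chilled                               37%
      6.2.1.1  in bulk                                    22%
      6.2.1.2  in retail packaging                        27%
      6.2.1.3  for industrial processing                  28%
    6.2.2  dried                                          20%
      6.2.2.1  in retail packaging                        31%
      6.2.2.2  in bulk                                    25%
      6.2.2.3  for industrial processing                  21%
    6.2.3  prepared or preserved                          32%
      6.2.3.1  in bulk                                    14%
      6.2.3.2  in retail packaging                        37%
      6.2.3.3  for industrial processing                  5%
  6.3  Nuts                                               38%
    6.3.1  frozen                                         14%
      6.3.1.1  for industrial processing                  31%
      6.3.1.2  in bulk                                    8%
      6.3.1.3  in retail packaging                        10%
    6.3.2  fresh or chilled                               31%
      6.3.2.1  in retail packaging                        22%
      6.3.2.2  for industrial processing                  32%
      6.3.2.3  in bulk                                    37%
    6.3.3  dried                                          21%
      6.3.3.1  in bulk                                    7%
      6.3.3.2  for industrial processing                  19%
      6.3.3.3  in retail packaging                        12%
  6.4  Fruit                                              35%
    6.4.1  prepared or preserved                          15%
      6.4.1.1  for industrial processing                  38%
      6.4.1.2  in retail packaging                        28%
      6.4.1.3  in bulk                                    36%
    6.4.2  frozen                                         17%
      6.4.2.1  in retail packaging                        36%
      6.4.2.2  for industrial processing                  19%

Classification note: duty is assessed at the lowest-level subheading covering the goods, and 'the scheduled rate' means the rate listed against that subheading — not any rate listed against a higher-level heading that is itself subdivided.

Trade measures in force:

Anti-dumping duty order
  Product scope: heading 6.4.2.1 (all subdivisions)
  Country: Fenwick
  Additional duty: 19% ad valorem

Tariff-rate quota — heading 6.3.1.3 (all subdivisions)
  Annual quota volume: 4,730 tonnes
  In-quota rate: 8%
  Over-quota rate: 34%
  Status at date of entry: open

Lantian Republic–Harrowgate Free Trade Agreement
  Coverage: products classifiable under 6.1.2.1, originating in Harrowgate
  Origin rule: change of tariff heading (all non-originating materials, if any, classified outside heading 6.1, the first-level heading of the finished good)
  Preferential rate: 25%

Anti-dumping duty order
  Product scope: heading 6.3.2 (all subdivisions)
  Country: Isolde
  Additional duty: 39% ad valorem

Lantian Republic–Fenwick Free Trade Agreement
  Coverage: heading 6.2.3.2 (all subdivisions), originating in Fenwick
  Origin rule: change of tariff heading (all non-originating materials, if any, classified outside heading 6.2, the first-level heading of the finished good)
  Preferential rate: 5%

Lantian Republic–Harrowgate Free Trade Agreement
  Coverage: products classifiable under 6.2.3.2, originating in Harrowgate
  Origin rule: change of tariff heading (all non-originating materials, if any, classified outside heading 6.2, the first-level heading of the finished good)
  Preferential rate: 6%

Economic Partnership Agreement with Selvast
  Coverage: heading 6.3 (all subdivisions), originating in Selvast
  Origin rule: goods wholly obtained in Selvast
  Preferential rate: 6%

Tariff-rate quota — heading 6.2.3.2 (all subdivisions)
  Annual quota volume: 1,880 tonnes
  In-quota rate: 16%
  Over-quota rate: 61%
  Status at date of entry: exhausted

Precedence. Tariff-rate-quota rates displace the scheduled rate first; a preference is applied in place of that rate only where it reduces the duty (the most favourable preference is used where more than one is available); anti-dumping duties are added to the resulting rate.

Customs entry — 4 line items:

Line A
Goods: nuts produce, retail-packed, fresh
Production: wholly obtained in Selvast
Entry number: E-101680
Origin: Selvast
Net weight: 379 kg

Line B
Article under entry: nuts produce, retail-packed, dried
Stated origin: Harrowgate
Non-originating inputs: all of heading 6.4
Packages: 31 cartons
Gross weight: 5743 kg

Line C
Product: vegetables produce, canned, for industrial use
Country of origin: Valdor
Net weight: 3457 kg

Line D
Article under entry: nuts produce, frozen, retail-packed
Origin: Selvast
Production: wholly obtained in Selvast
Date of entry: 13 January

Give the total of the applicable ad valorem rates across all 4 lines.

Line A: nuts → 6.3; fresh → 6.3.2; retail-packed → 6.3.2.1. Scheduled 22%. Selvast agreement on 6.3: wholly obtained → 6% available; preferential 6%. → 6%.
Line B: nuts → 6.3; dried → 6.3.3; retail-packed → 6.3.3.3. Scheduled 12%. Harrowgate agreement on 6.1.2.1: 6.3.3.3 not covered; Harrowgate agreement on 6.2.3.2: 6.3.3.3 not covered. → 12%.
Line C: vegetables → 6.2; canned → 6.2.3; for industrial use → 6.2.3.3. Scheduled 5%. No special measure applies. → 5%.
Line D: nuts → 6.3; frozen → 6.3.1; retail-packed → 6.3.1.3. Scheduled 10%. quota on 6.3.1.3 open → in-quota 8%; Selvast agreement on 6.3: wholly obtained → 6% available; preferential 6%. → 6%.
Sum: 6% + 12% + 5% + 6% = 29%.

29%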